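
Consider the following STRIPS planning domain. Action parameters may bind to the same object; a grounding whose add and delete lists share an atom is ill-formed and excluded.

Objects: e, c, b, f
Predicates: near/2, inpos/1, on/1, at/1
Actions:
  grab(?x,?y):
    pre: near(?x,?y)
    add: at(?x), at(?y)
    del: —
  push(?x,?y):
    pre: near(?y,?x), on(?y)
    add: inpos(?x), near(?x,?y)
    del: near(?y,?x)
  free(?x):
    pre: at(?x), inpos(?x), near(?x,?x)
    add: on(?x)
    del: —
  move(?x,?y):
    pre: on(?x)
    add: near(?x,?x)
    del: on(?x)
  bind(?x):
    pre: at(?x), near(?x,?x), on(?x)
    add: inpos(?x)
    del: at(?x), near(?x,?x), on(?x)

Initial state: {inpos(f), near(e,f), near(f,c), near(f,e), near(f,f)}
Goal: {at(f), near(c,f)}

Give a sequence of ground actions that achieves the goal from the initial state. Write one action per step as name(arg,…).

1. grab(e,f)  →  {at(e), at(f), inpos(f), near(e,f), near(f,c), near(f,e), near(f,f)}
2. free(f)  →  {at(e), at(f), inpos(f), near(e,f), near(f,c), near(f,e), near(f,f), on(f)}
3. push(c,f)  →  {at(e), at(f), inpos(c), inpos(f), near(c,f), near(e,f), near(f,e), near(f,f), on(f)}

grab(e,f); free(f); push(c,f)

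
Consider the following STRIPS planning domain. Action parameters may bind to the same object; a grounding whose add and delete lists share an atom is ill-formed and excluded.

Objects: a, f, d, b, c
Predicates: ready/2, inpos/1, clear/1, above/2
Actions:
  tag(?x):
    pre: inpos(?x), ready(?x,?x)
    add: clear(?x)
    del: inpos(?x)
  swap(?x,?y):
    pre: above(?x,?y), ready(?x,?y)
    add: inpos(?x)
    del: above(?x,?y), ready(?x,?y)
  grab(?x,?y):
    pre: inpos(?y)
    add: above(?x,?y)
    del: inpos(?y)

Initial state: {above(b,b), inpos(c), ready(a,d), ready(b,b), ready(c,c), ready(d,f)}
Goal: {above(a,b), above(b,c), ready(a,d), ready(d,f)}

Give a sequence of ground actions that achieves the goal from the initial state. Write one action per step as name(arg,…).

swap(b,b); grab(a,b); grab(b,c)

1. swap(b,b)  →  {inpos(b), inpos(c), ready(a,d), ready(c,c), ready(d,f)}
2. grab(a,b)  →  {above(a,b), inpos(c), ready(a,d), ready(c,c), ready(d,f)}
3. grab(b,c)  →  {above(a,b), above(b,c), ready(a,d), ready(c,c), ready(d,f)}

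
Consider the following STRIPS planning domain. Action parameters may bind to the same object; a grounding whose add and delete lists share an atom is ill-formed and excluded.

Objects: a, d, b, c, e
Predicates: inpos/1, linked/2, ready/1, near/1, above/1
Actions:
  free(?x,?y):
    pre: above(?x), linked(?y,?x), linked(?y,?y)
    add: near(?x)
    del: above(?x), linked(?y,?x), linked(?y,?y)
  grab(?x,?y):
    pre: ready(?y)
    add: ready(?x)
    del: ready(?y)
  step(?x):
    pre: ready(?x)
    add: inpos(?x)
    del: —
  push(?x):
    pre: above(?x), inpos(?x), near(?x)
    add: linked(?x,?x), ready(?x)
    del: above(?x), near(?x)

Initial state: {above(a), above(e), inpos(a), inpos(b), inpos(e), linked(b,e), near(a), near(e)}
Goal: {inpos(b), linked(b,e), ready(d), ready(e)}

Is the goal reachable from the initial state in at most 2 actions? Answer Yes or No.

1. push(a)  →  {above(e), inpos(a), inpos(b), inpos(e), linked(a,a), linked(b,e), near(e), ready(a)}
2. grab(d,a)  →  {above(e), inpos(a), inpos(b), inpos(e), linked(a,a), linked(b,e), near(e), ready(d)}
3. push(e)  →  {inpos(a), inpos(b), inpos(e), linked(a,a), linked(b,e), linked(e,e), ready(d), ready(e)}
optimal plan length = 3; 3 > 2

No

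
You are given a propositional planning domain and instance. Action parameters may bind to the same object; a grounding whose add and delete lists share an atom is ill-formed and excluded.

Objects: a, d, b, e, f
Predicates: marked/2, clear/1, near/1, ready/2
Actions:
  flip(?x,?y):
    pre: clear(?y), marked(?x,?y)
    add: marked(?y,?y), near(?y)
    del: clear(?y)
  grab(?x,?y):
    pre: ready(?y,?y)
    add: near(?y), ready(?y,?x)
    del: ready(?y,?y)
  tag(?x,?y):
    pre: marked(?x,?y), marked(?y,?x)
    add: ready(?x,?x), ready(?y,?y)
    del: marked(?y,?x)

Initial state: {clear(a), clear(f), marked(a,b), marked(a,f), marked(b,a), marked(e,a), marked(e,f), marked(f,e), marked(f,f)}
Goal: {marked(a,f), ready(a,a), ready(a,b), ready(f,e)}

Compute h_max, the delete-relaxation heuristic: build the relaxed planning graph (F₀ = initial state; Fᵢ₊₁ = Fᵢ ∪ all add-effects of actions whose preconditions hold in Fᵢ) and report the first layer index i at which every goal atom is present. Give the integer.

2

F0 = init (9 atoms)
F1 = F0 ∪ {marked(a,a), near(a), near(f), ready(a,a), ready(b,b), ready(e,e), ready(f,f)}  (16 atoms)
F2 = F1 ∪ {near(b), near(e), ready(a,b), ready(a,d), ready(a,e), ready(a,f), ready(b,a), ready(b,d), ready(b,e), ready(b,f), ready(e,a), ready(e,b), ready(e,d), ready(e,f), ready(f,a), ready(f,b), ready(f,d), ready(f,e)}  (34 atoms)
goal ⊆ F2  ⇒  h_max = 2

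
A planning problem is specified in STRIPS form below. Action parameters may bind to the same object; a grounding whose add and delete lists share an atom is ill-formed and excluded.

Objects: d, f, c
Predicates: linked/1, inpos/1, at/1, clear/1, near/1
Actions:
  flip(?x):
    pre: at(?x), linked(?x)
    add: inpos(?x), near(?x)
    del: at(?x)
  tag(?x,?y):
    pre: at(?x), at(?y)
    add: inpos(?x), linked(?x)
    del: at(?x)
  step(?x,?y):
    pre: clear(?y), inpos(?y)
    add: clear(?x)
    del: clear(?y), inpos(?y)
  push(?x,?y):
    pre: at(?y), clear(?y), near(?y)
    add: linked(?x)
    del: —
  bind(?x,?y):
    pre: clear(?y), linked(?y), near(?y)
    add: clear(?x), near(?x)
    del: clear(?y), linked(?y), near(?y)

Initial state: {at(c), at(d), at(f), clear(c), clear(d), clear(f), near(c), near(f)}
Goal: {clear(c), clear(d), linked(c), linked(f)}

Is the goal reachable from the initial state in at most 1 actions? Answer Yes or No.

No

1. tag(f,d)  →  {at(c), at(d), clear(c), clear(d), clear(f), inpos(f), linked(f), near(c), near(f)}
2. tag(c,d)  →  {at(d), clear(c), clear(d), clear(f), inpos(c), inpos(f), linked(c), linked(f), near(c), near(f)}
optimal plan length = 2; 2 > 1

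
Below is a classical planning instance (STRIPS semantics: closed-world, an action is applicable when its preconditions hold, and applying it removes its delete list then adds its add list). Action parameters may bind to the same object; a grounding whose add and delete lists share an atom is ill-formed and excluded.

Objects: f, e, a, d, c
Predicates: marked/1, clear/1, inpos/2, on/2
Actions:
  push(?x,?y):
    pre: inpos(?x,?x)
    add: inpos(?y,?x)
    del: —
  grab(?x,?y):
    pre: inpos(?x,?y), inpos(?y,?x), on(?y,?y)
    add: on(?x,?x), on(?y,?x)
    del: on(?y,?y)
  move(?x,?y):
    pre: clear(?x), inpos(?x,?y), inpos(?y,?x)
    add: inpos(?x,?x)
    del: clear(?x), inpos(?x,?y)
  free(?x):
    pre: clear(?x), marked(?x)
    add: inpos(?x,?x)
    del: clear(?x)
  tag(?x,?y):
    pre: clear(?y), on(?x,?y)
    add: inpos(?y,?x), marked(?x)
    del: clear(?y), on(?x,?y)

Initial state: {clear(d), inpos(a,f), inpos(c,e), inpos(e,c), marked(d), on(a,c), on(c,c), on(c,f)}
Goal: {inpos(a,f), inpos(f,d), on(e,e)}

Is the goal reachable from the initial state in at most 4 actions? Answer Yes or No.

Yes

1. grab(e,c)  →  {clear(d), inpos(a,f), inpos(c,e), inpos(e,c), marked(d), on(a,c), on(c,e), on(c,f), on(e,e)}
2. free(d)  →  {inpos(a,f), inpos(c,e), inpos(d,d), inpos(e,c), marked(d), on(a,c), on(c,e), on(c,f), on(e,e)}
3. push(d,f)  →  {inpos(a,f), inpos(c,e), inpos(d,d), inpos(e,c), inpos(f,d), marked(d), on(a,c), on(c,e), on(c,f), on(e,e)}
optimal plan length = 3; 3 ≤ 4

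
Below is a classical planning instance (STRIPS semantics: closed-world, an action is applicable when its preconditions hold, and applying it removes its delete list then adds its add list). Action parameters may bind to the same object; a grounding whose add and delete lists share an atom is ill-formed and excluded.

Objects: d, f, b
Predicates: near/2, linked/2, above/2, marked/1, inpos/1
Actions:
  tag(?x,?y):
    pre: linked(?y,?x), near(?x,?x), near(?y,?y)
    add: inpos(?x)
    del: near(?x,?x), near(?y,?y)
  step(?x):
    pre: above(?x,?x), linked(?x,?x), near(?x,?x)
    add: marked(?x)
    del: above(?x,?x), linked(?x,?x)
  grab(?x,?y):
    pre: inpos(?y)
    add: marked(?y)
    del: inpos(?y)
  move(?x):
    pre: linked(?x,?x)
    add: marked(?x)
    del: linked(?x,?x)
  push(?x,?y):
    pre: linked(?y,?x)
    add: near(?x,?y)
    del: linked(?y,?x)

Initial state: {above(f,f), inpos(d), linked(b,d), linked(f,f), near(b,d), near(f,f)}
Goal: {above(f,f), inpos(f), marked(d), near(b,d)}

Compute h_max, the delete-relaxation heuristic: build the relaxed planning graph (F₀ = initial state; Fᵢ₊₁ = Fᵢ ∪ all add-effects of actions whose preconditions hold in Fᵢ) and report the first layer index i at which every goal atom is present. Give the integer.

F0 = init (6 atoms)
F1 = F0 ∪ {inpos(f), marked(d), marked(f), near(d,b)}  (10 atoms)
goal ⊆ F1  ⇒  h_max = 1

1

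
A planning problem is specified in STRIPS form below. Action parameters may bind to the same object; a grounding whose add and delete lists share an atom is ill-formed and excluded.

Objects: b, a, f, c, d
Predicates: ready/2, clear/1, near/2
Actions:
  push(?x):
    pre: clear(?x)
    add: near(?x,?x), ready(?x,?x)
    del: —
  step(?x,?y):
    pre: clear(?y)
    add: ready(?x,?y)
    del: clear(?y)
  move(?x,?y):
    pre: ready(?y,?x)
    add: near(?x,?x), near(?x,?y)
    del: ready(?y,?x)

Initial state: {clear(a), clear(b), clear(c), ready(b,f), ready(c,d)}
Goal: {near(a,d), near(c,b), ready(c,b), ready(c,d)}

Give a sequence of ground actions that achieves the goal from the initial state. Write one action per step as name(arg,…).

1. step(b,c)  →  {clear(a), clear(b), ready(b,c), ready(b,f), ready(c,d)}
2. step(c,b)  →  {clear(a), ready(b,c), ready(b,f), ready(c,b), ready(c,d)}
3. step(d,a)  →  {ready(b,c), ready(b,f), ready(c,b), ready(c,d), ready(d,a)}
4. move(a,d)  →  {near(a,a), near(a,d), ready(b,c), ready(b,f), ready(c,b), ready(c,d)}
5. move(c,b)  →  {near(a,a), near(a,d), near(c,b), near(c,c), ready(b,f), ready(c,b), ready(c,d)}

step(b,c); step(c,b); step(d,a); move(a,d); move(c,b)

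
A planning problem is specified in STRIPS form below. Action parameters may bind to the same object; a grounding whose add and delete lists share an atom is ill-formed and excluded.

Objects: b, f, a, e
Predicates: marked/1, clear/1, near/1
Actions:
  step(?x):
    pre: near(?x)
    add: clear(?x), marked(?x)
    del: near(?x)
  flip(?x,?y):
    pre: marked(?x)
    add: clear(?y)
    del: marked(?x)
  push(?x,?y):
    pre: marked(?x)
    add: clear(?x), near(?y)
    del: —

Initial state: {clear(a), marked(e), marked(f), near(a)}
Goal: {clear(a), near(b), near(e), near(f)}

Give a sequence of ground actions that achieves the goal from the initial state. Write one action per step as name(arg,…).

push(f,b); push(f,f); push(f,e)

1. push(f,b)  →  {clear(a), clear(f), marked(e), marked(f), near(a), near(b)}
2. push(f,f)  →  {clear(a), clear(f), marked(e), marked(f), near(a), near(b), near(f)}
3. push(f,e)  →  {clear(a), clear(f), marked(e), marked(f), near(a), near(b), near(e), near(f)}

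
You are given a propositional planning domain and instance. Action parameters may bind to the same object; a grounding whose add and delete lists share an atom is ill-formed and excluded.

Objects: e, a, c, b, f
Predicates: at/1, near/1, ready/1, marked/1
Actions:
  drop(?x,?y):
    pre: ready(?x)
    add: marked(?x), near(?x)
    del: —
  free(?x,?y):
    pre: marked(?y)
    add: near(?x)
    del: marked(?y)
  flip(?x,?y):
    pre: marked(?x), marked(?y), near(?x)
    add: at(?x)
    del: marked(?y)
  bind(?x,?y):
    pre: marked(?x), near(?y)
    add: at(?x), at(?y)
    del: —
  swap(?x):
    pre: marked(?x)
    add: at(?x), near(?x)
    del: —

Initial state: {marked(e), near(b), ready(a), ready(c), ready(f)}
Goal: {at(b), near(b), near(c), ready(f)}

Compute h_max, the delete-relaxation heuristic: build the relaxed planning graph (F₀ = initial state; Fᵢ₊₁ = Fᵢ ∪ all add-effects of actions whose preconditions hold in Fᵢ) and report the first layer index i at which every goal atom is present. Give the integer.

F0 = init (5 atoms)
F1 = F0 ∪ {at(b), at(e), marked(a), marked(c), marked(f), near(a), near(c), near(e), near(f)}  (14 atoms)
goal ⊆ F1  ⇒  h_max = 1

1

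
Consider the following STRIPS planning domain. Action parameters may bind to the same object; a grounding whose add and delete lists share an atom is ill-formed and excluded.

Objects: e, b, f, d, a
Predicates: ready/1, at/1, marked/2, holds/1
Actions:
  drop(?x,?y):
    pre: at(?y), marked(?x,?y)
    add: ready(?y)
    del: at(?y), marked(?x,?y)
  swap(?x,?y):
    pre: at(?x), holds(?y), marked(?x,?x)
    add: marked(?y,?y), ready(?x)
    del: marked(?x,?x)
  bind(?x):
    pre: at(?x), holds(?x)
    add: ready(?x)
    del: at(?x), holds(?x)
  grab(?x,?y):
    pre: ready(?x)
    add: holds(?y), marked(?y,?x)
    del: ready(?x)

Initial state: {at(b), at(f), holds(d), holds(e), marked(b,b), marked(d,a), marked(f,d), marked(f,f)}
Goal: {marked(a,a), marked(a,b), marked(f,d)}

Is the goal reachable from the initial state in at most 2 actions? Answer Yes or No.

1. drop(b,b)  →  {at(f), holds(d), holds(e), marked(d,a), marked(f,d), marked(f,f), ready(b)}
2. grab(b,a)  →  {at(f), holds(a), holds(d), holds(e), marked(a,b), marked(d,a), marked(f,d), marked(f,f)}
3. swap(f,a)  →  {at(f), holds(a), holds(d), holds(e), marked(a,a), marked(a,b), marked(d,a), marked(f,d), ready(f)}
optimal plan length = 3; 3 > 2

No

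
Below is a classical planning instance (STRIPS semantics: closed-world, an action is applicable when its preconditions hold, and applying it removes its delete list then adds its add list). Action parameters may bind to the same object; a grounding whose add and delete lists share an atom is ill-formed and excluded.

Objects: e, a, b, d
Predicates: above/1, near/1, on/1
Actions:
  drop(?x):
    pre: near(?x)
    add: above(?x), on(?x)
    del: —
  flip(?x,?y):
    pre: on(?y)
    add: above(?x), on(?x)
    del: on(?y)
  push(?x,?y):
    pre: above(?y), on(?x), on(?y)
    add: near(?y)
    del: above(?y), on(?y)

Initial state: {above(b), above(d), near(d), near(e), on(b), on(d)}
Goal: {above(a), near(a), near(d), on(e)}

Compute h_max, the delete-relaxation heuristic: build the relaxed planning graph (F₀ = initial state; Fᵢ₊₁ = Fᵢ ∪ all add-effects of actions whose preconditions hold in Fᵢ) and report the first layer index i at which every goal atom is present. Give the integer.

2

F0 = init (6 atoms)
F1 = F0 ∪ {above(a), above(e), near(b), on(a), on(e)}  (11 atoms)
F2 = F1 ∪ {near(a)}  (12 atoms)
goal ⊆ F2  ⇒  h_max = 2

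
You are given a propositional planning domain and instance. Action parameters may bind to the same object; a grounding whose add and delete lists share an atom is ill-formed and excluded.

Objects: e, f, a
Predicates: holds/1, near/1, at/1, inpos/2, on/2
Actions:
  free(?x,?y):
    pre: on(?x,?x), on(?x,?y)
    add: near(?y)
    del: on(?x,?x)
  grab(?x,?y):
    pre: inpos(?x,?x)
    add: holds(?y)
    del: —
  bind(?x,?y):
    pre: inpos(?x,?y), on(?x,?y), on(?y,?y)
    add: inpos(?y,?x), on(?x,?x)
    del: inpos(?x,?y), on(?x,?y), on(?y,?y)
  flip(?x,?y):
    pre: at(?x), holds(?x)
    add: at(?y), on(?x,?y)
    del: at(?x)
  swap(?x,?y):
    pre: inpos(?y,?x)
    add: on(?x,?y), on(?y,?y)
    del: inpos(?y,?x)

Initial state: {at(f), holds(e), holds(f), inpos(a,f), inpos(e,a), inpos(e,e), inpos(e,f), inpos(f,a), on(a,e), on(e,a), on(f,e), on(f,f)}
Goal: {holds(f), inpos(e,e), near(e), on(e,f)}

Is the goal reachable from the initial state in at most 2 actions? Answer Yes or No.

1. free(f,e)  →  {at(f), holds(e), holds(f), inpos(a,f), inpos(e,a), inpos(e,e), inpos(e,f), inpos(f,a), near(e), on(a,e), on(e,a), on(f,e)}
2. flip(f,e)  →  {at(e), holds(e), holds(f), inpos(a,f), inpos(e,a), inpos(e,e), inpos(e,f), inpos(f,a), near(e), on(a,e), on(e,a), on(f,e)}
3. flip(e,f)  →  {at(f), holds(e), holds(f), inpos(a,f), inpos(e,a), inpos(e,e), inpos(e,f), inpos(f,a), near(e), on(a,e), on(e,a), on(e,f), on(f,e)}
optimal plan length = 3; 3 > 2

No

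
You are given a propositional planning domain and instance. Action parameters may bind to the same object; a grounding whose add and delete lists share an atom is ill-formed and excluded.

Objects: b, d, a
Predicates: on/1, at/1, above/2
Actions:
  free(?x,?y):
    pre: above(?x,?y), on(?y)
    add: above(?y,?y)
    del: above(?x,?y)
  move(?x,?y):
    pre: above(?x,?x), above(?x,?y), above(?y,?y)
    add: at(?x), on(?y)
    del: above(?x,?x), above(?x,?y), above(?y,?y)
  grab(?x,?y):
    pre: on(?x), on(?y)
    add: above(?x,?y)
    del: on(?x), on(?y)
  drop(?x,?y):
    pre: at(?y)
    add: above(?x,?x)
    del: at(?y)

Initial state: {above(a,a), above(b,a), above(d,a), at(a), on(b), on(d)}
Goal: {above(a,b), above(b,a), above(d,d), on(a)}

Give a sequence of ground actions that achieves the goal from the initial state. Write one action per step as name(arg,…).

1. move(a,a)  →  {above(b,a), above(d,a), at(a), on(a), on(b), on(d)}
2. free(d,a)  →  {above(a,a), above(b,a), at(a), on(a), on(b), on(d)}
3. grab(d,d)  →  {above(a,a), above(b,a), above(d,d), at(a), on(a), on(b)}
4. grab(a,b)  →  {above(a,a), above(a,b), above(b,a), above(d,d), at(a)}
5. move(a,a)  →  {above(a,b), above(b,a), above(d,d), at(a), on(a)}

move(a,a); free(d,a); grab(d,d); grab(a,b); move(a,a)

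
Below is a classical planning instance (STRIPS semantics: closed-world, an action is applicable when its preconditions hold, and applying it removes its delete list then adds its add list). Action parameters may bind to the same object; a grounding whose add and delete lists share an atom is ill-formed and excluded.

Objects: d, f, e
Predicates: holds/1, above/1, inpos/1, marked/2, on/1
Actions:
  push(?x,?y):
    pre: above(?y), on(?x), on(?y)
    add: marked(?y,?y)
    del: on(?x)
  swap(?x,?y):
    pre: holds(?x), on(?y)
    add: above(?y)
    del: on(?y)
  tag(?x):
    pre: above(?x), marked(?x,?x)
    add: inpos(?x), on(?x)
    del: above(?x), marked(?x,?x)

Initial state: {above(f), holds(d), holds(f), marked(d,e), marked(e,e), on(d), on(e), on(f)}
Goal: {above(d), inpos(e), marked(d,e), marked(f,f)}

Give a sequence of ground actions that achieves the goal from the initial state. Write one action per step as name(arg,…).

1. push(f,f)  →  {above(f), holds(d), holds(f), marked(d,e), marked(e,e), marked(f,f), on(d), on(e)}
2. swap(d,d)  →  {above(d), above(f), holds(d), holds(f), marked(d,e), marked(e,e), marked(f,f), on(e)}
3. swap(d,e)  →  {above(d), above(e), above(f), holds(d), holds(f), marked(d,e), marked(e,e), marked(f,f)}
4. tag(e)  →  {above(d), above(f), holds(d), holds(f), inpos(e), marked(d,e), marked(f,f), on(e)}

push(f,f); swap(d,d); swap(d,e); tag(e)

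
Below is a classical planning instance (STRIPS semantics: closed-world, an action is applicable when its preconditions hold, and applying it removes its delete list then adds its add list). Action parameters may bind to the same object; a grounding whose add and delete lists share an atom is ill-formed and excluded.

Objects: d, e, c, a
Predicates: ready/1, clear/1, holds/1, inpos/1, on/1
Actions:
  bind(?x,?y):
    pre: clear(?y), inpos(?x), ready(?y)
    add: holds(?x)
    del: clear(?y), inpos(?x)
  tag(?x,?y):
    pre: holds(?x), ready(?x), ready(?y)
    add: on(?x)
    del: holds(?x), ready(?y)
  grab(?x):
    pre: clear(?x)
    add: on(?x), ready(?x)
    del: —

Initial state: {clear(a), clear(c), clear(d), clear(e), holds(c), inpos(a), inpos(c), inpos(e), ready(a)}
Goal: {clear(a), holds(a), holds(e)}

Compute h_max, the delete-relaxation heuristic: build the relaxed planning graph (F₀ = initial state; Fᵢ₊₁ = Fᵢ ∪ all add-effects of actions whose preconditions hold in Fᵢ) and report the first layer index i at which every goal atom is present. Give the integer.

1

F0 = init (9 atoms)
F1 = F0 ∪ {holds(a), holds(e), on(a), on(c), on(d), on(e), ready(c), ready(d), ready(e)}  (18 atoms)
goal ⊆ F1  ⇒  h_max = 1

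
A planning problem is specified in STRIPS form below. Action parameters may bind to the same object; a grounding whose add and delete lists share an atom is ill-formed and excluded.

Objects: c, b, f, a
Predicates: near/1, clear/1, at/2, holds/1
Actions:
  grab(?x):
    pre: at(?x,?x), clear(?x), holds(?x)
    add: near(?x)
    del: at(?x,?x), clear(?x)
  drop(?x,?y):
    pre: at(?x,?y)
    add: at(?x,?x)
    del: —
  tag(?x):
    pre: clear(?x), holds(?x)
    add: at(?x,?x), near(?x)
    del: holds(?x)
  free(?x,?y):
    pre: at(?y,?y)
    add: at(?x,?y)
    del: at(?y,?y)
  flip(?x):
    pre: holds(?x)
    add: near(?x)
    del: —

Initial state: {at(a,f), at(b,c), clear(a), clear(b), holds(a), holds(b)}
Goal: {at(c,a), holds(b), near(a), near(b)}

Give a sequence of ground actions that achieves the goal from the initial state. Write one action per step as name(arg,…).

tag(a); free(c,a); flip(b)

1. tag(a)  →  {at(a,a), at(a,f), at(b,c), clear(a), clear(b), holds(b), near(a)}
2. free(c,a)  →  {at(a,f), at(b,c), at(c,a), clear(a), clear(b), holds(b), near(a)}
3. flip(b)  →  {at(a,f), at(b,c), at(c,a), clear(a), clear(b), holds(b), near(a), near(b)}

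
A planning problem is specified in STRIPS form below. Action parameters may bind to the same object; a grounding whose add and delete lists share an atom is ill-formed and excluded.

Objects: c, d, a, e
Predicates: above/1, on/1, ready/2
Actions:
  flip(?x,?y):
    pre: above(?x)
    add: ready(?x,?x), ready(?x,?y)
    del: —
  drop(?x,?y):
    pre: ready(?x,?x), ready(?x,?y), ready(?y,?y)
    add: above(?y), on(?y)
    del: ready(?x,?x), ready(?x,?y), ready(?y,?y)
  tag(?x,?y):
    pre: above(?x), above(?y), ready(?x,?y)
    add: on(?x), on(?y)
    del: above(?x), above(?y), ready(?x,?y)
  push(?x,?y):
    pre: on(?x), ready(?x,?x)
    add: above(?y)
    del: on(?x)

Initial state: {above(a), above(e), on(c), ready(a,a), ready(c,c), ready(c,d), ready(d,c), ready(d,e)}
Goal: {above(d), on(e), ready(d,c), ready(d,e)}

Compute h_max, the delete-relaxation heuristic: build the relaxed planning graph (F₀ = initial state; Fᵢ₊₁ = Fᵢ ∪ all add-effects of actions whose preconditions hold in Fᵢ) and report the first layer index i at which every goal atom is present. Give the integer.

F0 = init (8 atoms)
F1 = F0 ∪ {above(c), above(d), on(a), ready(a,c), ready(a,d), ready(a,e), ready(e,a), ready(e,c), ready(e,d), ready(e,e)}  (18 atoms)
F2 = F1 ∪ {on(d), on(e), ready(c,a), ready(c,e), ready(d,a), ready(d,d)}  (24 atoms)
goal ⊆ F2  ⇒  h_max = 2

2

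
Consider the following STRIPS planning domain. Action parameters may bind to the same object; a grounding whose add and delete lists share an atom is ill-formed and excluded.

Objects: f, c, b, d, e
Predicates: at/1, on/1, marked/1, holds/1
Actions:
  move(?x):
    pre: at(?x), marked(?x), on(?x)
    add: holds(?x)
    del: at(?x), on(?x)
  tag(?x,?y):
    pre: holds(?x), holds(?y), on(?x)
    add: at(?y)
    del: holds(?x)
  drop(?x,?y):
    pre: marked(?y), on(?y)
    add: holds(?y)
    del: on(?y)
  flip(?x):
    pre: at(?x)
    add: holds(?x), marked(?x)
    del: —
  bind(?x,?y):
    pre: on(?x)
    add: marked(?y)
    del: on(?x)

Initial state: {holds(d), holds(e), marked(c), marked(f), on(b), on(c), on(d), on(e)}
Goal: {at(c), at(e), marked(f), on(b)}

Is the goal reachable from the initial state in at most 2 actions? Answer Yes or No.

No

1. tag(d,e)  →  {at(e), holds(e), marked(c), marked(f), on(b), on(c), on(d), on(e)}
2. drop(f,c)  →  {at(e), holds(c), holds(e), marked(c), marked(f), on(b), on(d), on(e)}
3. tag(e,c)  →  {at(c), at(e), holds(c), marked(c), marked(f), on(b), on(d), on(e)}
optimal plan length = 3; 3 > 2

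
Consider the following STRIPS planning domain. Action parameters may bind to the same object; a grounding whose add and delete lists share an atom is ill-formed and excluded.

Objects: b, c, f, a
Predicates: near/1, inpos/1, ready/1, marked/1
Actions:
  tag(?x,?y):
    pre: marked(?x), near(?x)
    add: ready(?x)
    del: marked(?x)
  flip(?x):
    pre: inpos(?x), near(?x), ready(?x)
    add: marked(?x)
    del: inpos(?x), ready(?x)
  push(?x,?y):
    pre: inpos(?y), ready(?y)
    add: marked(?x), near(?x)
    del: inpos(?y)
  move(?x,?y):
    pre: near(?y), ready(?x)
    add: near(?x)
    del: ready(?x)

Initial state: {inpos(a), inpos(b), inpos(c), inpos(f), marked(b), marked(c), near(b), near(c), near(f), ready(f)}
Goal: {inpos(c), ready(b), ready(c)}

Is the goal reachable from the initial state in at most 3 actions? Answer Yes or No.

1. tag(b,b)  →  {inpos(a), inpos(b), inpos(c), inpos(f), marked(c), near(b), near(c), near(f), ready(b), ready(f)}
2. tag(c,b)  →  {inpos(a), inpos(b), inpos(c), inpos(f), near(b), near(c), near(f), ready(b), ready(c), ready(f)}
optimal plan length = 2; 2 ≤ 3

Yes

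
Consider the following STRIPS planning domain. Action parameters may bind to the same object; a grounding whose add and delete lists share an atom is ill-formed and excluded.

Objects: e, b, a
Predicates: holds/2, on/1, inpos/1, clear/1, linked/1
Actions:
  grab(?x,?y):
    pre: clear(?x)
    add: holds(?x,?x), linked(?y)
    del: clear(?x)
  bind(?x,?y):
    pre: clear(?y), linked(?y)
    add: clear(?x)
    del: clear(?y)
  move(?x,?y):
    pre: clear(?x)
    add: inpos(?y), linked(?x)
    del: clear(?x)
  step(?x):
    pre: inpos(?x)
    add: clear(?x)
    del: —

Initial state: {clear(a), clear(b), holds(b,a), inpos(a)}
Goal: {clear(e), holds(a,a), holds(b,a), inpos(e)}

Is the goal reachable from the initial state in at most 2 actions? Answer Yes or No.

No

1. grab(a,e)  →  {clear(b), holds(a,a), holds(b,a), inpos(a), linked(e)}
2. move(b,e)  →  {holds(a,a), holds(b,a), inpos(a), inpos(e), linked(b), linked(e)}
3. step(e)  →  {clear(e), holds(a,a), holds(b,a), inpos(a), inpos(e), linked(b), linked(e)}
optimal plan length = 3; 3 > 2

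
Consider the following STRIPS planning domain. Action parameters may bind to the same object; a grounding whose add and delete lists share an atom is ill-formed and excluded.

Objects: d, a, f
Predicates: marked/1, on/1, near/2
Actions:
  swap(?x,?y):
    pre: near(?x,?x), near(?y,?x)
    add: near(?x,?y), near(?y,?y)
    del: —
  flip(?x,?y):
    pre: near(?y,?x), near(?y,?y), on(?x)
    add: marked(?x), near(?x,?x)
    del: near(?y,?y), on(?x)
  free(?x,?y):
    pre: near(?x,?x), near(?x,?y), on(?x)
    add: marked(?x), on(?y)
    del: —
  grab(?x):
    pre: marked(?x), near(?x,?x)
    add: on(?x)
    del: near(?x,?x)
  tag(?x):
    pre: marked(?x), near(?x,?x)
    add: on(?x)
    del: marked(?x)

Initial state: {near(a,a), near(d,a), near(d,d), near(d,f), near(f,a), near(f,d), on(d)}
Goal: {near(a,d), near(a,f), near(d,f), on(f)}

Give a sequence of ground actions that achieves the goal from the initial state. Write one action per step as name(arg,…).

1. swap(a,d)  →  {near(a,a), near(a,d), near(d,a), near(d,d), near(d,f), near(f,a), near(f,d), on(d)}
2. swap(a,f)  →  {near(a,a), near(a,d), near(a,f), near(d,a), near(d,d), near(d,f), near(f,a), near(f,d), near(f,f), on(d)}
3. free(d,f)  →  {marked(d), near(a,a), near(a,d), near(a,f), near(d,a), near(d,d), near(d,f), near(f,a), near(f,d), near(f,f), on(d), on(f)}

swap(a,d); swap(a,f); free(d,f)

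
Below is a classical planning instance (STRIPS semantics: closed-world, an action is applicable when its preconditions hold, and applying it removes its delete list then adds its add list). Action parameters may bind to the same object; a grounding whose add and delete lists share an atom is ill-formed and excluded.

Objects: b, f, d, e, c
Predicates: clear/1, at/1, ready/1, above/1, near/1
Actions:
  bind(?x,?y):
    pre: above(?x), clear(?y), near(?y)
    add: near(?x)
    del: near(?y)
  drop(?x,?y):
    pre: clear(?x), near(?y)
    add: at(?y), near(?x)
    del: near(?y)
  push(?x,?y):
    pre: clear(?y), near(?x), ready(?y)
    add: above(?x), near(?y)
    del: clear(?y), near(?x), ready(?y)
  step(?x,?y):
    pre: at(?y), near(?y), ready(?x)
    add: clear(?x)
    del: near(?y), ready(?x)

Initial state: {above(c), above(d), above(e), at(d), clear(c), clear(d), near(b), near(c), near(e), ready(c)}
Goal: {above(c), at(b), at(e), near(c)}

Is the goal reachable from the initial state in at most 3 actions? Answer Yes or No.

Yes

1. drop(d,b)  →  {above(c), above(d), above(e), at(b), at(d), clear(c), clear(d), near(c), near(d), near(e), ready(c)}
2. drop(d,e)  →  {above(c), above(d), above(e), at(b), at(d), at(e), clear(c), clear(d), near(c), near(d), ready(c)}
optimal plan length = 2; 2 ≤ 3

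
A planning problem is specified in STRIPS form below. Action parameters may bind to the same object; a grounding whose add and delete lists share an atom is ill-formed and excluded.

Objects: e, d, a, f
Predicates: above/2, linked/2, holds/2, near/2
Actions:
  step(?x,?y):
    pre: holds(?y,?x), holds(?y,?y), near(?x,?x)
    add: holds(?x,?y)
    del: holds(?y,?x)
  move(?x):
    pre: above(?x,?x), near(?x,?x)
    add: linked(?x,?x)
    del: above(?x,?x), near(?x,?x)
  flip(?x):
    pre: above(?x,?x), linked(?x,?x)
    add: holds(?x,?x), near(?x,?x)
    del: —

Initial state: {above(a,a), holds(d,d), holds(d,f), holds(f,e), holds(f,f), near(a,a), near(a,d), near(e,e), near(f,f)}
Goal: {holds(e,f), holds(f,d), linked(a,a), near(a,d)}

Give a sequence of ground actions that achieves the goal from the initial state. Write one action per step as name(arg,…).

1. step(e,f)  →  {above(a,a), holds(d,d), holds(d,f), holds(e,f), holds(f,f), near(a,a), near(a,d), near(e,e), near(f,f)}
2. step(f,d)  →  {above(a,a), holds(d,d), holds(e,f), holds(f,d), holds(f,f), near(a,a), near(a,d), near(e,e), near(f,f)}
3. move(a)  →  {holds(d,d), holds(e,f), holds(f,d), holds(f,f), linked(a,a), near(a,d), near(e,e), near(f,f)}

step(e,f); step(f,d); move(a)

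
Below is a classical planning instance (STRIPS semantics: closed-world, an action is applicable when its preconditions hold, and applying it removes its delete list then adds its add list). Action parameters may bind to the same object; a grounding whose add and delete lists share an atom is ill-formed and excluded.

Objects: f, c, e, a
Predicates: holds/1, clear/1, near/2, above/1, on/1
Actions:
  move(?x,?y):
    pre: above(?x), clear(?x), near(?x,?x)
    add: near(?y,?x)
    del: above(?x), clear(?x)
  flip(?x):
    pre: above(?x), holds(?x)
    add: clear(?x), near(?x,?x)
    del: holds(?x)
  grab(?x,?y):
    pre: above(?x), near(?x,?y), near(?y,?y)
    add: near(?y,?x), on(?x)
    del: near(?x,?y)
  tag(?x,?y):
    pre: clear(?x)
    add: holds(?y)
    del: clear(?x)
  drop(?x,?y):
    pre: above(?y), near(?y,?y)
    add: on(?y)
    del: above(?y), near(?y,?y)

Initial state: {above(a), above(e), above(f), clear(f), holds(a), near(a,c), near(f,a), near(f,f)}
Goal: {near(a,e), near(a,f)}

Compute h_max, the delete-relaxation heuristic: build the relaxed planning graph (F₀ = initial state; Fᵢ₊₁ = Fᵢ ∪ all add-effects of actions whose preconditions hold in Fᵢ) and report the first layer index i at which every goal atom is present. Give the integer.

F0 = init (8 atoms)
F1 = F0 ∪ {clear(a), holds(c), holds(e), holds(f), near(a,a), near(a,f), near(c,f), near(e,f), on(f)}  (17 atoms)
F2 = F1 ∪ {clear(e), near(c,a), near(e,a), near(e,e), near(f,e), on(a), on(e)}  (24 atoms)
F3 = F2 ∪ {near(a,e), near(c,e)}  (26 atoms)
goal ⊆ F3  ⇒  h_max = 3

3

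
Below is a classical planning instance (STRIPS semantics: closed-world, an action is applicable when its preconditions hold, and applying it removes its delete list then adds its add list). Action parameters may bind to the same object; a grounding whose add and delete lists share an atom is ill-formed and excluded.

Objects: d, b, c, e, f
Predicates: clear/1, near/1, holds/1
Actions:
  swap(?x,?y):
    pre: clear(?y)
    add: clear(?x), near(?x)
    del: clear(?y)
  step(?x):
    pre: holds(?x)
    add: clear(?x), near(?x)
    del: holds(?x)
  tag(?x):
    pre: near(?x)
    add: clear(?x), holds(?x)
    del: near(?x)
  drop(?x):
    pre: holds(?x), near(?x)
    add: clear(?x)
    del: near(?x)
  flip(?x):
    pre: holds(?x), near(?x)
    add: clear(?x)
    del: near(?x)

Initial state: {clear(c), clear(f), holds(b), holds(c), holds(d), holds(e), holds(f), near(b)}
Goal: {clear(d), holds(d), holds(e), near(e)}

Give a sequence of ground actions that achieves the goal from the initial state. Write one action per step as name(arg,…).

1. swap(d,c)  →  {clear(d), clear(f), holds(b), holds(c), holds(d), holds(e), holds(f), near(b), near(d)}
2. swap(e,f)  →  {clear(d), clear(e), holds(b), holds(c), holds(d), holds(e), holds(f), near(b), near(d), near(e)}

swap(d,c); swap(e,f)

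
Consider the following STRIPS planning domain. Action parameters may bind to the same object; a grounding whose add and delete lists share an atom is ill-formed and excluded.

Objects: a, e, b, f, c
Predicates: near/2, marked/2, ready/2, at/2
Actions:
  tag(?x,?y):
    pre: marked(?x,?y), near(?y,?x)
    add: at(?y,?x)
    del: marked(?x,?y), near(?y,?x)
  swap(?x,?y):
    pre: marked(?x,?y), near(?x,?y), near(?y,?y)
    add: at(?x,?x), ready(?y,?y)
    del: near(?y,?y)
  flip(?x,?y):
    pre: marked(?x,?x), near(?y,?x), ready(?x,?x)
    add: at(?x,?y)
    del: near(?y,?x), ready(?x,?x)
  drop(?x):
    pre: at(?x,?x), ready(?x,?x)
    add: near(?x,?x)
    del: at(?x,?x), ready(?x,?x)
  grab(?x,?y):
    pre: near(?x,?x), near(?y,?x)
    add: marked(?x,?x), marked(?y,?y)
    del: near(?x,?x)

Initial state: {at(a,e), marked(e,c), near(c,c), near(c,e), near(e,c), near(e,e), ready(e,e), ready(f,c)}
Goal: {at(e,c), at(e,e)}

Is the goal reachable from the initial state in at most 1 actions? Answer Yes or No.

1. swap(e,c)  →  {at(a,e), at(e,e), marked(e,c), near(c,e), near(e,c), near(e,e), ready(c,c), ready(e,e), ready(f,c)}
2. grab(e,e)  →  {at(a,e), at(e,e), marked(e,c), marked(e,e), near(c,e), near(e,c), ready(c,c), ready(e,e), ready(f,c)}
3. flip(e,c)  →  {at(a,e), at(e,c), at(e,e), marked(e,c), marked(e,e), near(e,c), ready(c,c), ready(f,c)}
optimal plan length = 3; 3 > 1

No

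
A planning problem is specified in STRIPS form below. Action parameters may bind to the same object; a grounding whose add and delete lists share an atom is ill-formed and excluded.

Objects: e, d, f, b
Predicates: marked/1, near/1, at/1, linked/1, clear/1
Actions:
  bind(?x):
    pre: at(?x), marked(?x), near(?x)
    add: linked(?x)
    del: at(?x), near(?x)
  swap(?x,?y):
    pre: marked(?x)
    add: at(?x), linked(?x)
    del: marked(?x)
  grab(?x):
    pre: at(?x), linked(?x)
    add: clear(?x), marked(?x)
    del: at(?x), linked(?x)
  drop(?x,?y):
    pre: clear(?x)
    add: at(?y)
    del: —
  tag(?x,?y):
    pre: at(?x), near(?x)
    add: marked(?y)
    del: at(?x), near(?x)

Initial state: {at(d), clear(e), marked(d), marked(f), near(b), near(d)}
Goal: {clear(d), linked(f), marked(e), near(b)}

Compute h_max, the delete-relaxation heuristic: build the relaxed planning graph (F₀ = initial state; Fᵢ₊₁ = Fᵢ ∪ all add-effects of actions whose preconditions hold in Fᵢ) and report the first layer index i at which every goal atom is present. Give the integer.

F0 = init (6 atoms)
F1 = F0 ∪ {at(b), at(e), at(f), linked(d), linked(f), marked(b), marked(e)}  (13 atoms)
F2 = F1 ∪ {clear(d), clear(f), linked(b), linked(e)}  (17 atoms)
goal ⊆ F2  ⇒  h_max = 2

2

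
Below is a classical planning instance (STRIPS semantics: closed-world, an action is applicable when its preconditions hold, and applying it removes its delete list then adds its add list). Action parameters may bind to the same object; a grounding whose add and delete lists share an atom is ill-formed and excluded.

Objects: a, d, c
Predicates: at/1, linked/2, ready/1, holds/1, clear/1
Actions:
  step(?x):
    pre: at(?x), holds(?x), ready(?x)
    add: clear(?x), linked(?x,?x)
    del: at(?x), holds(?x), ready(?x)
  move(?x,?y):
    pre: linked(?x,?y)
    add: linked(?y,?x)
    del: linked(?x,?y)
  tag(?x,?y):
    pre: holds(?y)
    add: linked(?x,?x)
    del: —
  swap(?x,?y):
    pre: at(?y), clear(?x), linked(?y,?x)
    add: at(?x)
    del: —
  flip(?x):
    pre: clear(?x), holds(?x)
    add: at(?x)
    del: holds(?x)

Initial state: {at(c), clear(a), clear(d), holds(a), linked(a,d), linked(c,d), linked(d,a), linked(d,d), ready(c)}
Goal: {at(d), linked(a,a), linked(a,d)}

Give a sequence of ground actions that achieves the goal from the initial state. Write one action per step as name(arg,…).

1. tag(a,a)  →  {at(c), clear(a), clear(d), holds(a), linked(a,a), linked(a,d), linked(c,d), linked(d,a), linked(d,d), ready(c)}
2. swap(d,c)  →  {at(c), at(d), clear(a), clear(d), holds(a), linked(a,a), linked(a,d), linked(c,d), linked(d,a), linked(d,d), ready(c)}

tag(a,a); swap(d,c)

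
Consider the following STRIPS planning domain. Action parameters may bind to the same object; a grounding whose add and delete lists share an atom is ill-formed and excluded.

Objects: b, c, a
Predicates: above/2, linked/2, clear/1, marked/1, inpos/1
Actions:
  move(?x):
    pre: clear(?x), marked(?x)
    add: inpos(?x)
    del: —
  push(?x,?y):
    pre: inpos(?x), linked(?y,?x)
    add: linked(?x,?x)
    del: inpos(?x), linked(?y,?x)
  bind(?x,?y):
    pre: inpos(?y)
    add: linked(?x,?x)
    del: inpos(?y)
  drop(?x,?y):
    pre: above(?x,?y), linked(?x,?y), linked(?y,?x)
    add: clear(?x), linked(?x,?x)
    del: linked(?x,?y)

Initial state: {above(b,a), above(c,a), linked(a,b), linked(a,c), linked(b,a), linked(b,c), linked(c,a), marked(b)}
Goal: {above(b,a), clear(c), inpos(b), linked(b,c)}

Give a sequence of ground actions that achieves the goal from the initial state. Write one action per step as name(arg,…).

1. drop(b,a)  →  {above(b,a), above(c,a), clear(b), linked(a,b), linked(a,c), linked(b,b), linked(b,c), linked(c,a), marked(b)}
2. move(b)  →  {above(b,a), above(c,a), clear(b), inpos(b), linked(a,b), linked(a,c), linked(b,b), linked(b,c), linked(c,a), marked(b)}
3. drop(c,a)  →  {above(b,a), above(c,a), clear(b), clear(c), inpos(b), linked(a,b), linked(a,c), linked(b,b), linked(b,c), linked(c,c), marked(b)}

drop(b,a); move(b); drop(c,a)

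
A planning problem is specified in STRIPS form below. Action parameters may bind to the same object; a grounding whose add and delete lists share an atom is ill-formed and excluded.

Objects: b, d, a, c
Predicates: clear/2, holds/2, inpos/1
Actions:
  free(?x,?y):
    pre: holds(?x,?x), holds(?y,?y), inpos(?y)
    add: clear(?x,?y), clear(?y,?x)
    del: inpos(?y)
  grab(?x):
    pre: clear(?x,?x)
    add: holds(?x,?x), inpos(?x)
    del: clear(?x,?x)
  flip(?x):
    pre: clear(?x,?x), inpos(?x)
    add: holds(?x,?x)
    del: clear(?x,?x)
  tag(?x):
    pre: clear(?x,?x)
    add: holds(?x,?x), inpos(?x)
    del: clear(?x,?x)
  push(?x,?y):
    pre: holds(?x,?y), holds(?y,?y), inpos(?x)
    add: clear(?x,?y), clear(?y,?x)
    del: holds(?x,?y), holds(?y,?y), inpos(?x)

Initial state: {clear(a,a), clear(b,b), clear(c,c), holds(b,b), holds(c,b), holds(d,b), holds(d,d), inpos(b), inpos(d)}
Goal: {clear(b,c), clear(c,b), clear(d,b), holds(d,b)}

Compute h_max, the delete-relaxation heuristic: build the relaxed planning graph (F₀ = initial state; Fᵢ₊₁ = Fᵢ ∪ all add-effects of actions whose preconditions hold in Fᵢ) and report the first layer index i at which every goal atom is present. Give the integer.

F0 = init (9 atoms)
F1 = F0 ∪ {clear(b,d), clear(d,b), clear(d,d), holds(a,a), holds(c,c), inpos(a), inpos(c)}  (16 atoms)
F2 = F1 ∪ {clear(a,b), clear(a,c), clear(a,d), clear(b,a), clear(b,c), clear(c,a), clear(c,b), clear(c,d), clear(d,a), clear(d,c)}  (26 atoms)
goal ⊆ F2  ⇒  h_max = 2

2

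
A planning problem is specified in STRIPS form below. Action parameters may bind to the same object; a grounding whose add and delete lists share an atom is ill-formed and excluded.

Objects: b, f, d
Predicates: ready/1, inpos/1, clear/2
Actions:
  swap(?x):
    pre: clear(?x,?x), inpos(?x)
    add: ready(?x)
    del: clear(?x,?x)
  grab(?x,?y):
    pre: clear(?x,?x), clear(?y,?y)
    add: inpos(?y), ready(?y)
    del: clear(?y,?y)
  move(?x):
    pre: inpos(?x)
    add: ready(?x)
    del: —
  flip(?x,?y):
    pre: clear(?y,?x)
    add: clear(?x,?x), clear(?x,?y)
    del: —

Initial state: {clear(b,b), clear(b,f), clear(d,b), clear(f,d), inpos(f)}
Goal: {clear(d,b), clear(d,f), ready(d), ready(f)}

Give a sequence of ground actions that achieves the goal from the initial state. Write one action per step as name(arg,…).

1. move(f)  →  {clear(b,b), clear(b,f), clear(d,b), clear(f,d), inpos(f), ready(f)}
2. flip(d,f)  →  {clear(b,b), clear(b,f), clear(d,b), clear(d,d), clear(d,f), clear(f,d), inpos(f), ready(f)}
3. grab(b,d)  →  {clear(b,b), clear(b,f), clear(d,b), clear(d,f), clear(f,d), inpos(d), inpos(f), ready(d), ready(f)}

move(f); flip(d,f); grab(b,d)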